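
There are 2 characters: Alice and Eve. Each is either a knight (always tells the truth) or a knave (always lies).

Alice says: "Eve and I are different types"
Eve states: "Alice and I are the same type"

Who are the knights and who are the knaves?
Alice is a knight.
Eve is a knave.

Verification:
- Alice (knight) says "Eve and I are different types" - this is TRUE because Alice is a knight and Eve is a knave.
- Eve (knave) says "Alice and I are the same type" - this is FALSE (a lie) because Eve is a knave and Alice is a knight.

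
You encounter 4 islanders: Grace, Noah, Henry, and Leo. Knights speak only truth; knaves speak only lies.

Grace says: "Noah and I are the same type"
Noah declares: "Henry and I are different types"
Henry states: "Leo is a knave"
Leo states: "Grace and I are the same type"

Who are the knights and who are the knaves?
Grace is a knight.
Noah is a knight.
Henry is a knave.
Leo is a knight.

Verification:
- Grace (knight) says "Noah and I are the same type" - this is TRUE because Grace is a knight and Noah is a knight.
- Noah (knight) says "Henry and I are different types" - this is TRUE because Noah is a knight and Henry is a knave.
- Henry (knave) says "Leo is a knave" - this is FALSE (a lie) because Leo is a knight.
- Leo (knight) says "Grace and I are the same type" - this is TRUE because Leo is a knight and Grace is a knight.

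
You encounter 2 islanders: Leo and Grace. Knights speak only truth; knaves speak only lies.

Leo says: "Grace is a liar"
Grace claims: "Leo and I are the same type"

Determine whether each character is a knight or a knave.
Leo is a knight.
Grace is a knave.

Verification:
- Leo (knight) says "Grace is a liar" - this is TRUE because Grace is a knave.
- Grace (knave) says "Leo and I are the same type" - this is FALSE (a lie) because Grace is a knave and Leo is a knight.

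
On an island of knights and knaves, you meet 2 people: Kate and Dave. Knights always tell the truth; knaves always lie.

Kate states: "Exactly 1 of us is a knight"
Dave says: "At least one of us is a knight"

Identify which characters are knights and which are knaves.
Kate is a knave.
Dave is a knave.

Verification:
- Kate (knave) says "Exactly 1 of us is a knight" - this is FALSE (a lie) because there are 0 knights.
- Dave (knave) says "At least one of us is a knight" - this is FALSE (a lie) because no one is a knight.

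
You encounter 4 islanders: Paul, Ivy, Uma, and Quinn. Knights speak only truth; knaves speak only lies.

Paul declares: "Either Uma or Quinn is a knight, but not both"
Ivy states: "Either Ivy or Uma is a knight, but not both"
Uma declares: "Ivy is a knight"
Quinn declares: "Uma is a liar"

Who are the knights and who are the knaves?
Paul is a knight.
Ivy is a knave.
Uma is a knave.
Quinn is a knight.

Verification:
- Paul (knight) says "Either Uma or Quinn is a knight, but not both" - this is TRUE because Uma is a knave and Quinn is a knight.
- Ivy (knave) says "Either Ivy or Uma is a knight, but not both" - this is FALSE (a lie) because Ivy is a knave and Uma is a knave.
- Uma (knave) says "Ivy is a knight" - this is FALSE (a lie) because Ivy is a knave.
- Quinn (knight) says "Uma is a liar" - this is TRUE because Uma is a knave.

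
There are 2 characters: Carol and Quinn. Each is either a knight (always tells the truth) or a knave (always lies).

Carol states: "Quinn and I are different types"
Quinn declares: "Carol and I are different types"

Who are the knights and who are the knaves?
Carol is a knave.
Quinn is a knave.

Verification:
- Carol (knave) says "Quinn and I are different types" - this is FALSE (a lie) because Carol is a knave and Quinn is a knave.
- Quinn (knave) says "Carol and I are different types" - this is FALSE (a lie) because Quinn is a knave and Carol is a knave.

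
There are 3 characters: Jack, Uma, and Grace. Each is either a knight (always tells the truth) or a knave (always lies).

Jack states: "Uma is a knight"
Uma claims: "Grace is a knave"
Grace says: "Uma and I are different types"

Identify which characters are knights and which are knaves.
Jack is a knave.
Uma is a knave.
Grace is a knight.

Verification:
- Jack (knave) says "Uma is a knight" - this is FALSE (a lie) because Uma is a knave.
- Uma (knave) says "Grace is a knave" - this is FALSE (a lie) because Grace is a knight.
- Grace (knight) says "Uma and I are different types" - this is TRUE because Grace is a knight and Uma is a knave.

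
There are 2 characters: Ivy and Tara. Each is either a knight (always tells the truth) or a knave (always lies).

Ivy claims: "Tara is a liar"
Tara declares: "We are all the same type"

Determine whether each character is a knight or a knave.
Ivy is a knight.
Tara is a knave.

Verification:
- Ivy (knight) says "Tara is a liar" - this is TRUE because Tara is a knave.
- Tara (knave) says "We are all the same type" - this is FALSE (a lie) because Ivy is a knight and Tara is a knave.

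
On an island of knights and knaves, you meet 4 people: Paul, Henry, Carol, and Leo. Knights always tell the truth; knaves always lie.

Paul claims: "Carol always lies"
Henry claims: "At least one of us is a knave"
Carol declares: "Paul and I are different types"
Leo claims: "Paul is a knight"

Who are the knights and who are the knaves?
Paul is a knave.
Henry is a knight.
Carol is a knight.
Leo is a knave.

Verification:
- Paul (knave) says "Carol always lies" - this is FALSE (a lie) because Carol is a knight.
- Henry (knight) says "At least one of us is a knave" - this is TRUE because Paul and Leo are knaves.
- Carol (knight) says "Paul and I are different types" - this is TRUE because Carol is a knight and Paul is a knave.
- Leo (knave) says "Paul is a knight" - this is FALSE (a lie) because Paul is a knave.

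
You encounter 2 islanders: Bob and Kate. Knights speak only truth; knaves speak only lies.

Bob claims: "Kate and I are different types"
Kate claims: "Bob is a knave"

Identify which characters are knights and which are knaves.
Bob is a knight.
Kate is a knave.

Verification:
- Bob (knight) says "Kate and I are different types" - this is TRUE because Bob is a knight and Kate is a knave.
- Kate (knave) says "Bob is a knave" - this is FALSE (a lie) because Bob is a knight.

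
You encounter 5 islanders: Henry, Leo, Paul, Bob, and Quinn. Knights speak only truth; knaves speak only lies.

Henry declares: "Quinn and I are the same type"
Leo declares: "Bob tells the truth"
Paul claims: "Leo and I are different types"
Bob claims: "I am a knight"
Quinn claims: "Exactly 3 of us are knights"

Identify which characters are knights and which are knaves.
Henry is a knight.
Leo is a knave.
Paul is a knight.
Bob is a knave.
Quinn is a knight.

Verification:
- Henry (knight) says "Quinn and I are the same type" - this is TRUE because Henry is a knight and Quinn is a knight.
- Leo (knave) says "Bob tells the truth" - this is FALSE (a lie) because Bob is a knave.
- Paul (knight) says "Leo and I are different types" - this is TRUE because Paul is a knight and Leo is a knave.
- Bob (knave) says "I am a knight" - this is FALSE (a lie) because Bob is a knave.
- Quinn (knight) says "Exactly 3 of us are knights" - this is TRUE because there are 3 knights.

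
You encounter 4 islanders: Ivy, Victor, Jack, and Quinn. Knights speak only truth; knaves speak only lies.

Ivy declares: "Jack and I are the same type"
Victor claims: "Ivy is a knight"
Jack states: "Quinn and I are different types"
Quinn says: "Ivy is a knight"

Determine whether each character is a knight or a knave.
Ivy is a knave.
Victor is a knave.
Jack is a knight.
Quinn is a knave.

Verification:
- Ivy (knave) says "Jack and I are the same type" - this is FALSE (a lie) because Ivy is a knave and Jack is a knight.
- Victor (knave) says "Ivy is a knight" - this is FALSE (a lie) because Ivy is a knave.
- Jack (knight) says "Quinn and I are different types" - this is TRUE because Jack is a knight and Quinn is a knave.
- Quinn (knave) says "Ivy is a knight" - this is FALSE (a lie) because Ivy is a knave.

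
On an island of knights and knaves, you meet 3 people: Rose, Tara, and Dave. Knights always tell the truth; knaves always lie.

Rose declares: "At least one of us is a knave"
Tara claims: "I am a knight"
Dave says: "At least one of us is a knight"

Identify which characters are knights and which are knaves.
Rose is a knight.
Tara is a knave.
Dave is a knight.

Verification:
- Rose (knight) says "At least one of us is a knave" - this is TRUE because Tara is a knave.
- Tara (knave) says "I am a knight" - this is FALSE (a lie) because Tara is a knave.
- Dave (knight) says "At least one of us is a knight" - this is TRUE because Rose and Dave are knights.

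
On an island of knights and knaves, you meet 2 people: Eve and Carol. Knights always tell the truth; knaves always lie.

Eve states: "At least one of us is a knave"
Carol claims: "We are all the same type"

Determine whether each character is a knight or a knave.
Eve is a knight.
Carol is a knave.

Verification:
- Eve (knight) says "At least one of us is a knave" - this is TRUE because Carol is a knave.
- Carol (knave) says "We are all the same type" - this is FALSE (a lie) because Eve is a knight and Carol is a knave.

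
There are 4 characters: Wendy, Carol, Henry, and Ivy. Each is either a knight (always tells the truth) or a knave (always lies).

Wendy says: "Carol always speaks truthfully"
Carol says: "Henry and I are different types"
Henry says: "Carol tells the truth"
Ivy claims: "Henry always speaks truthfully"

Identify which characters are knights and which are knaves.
Wendy is a knave.
Carol is a knave.
Henry is a knave.
Ivy is a knave.

Verification:
- Wendy (knave) says "Carol always speaks truthfully" - this is FALSE (a lie) because Carol is a knave.
- Carol (knave) says "Henry and I are different types" - this is FALSE (a lie) because Carol is a knave and Henry is a knave.
- Henry (knave) says "Carol tells the truth" - this is FALSE (a lie) because Carol is a knave.
- Ivy (knave) says "Henry always speaks truthfully" - this is FALSE (a lie) because Henry is a knave.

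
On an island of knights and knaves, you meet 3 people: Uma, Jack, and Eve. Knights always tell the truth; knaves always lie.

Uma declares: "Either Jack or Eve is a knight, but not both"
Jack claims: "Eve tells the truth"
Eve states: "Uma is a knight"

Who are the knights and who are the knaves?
Uma is a knave.
Jack is a knave.
Eve is a knave.

Verification:
- Uma (knave) says "Either Jack or Eve is a knight, but not both" - this is FALSE (a lie) because Jack is a knave and Eve is a knave.
- Jack (knave) says "Eve tells the truth" - this is FALSE (a lie) because Eve is a knave.
- Eve (knave) says "Uma is a knight" - this is FALSE (a lie) because Uma is a knave.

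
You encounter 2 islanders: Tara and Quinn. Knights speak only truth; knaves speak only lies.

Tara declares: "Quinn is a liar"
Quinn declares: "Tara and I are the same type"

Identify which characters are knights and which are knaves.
Tara is a knight.
Quinn is a knave.

Verification:
- Tara (knight) says "Quinn is a liar" - this is TRUE because Quinn is a knave.
- Quinn (knave) says "Tara and I are the same type" - this is FALSE (a lie) because Quinn is a knave and Tara is a knight.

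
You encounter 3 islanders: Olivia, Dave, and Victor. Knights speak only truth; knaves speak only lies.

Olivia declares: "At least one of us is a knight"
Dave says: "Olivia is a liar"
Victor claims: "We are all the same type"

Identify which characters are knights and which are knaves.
Olivia is a knight.
Dave is a knave.
Victor is a knave.

Verification:
- Olivia (knight) says "At least one of us is a knight" - this is TRUE because Olivia is a knight.
- Dave (knave) says "Olivia is a liar" - this is FALSE (a lie) because Olivia is a knight.
- Victor (knave) says "We are all the same type" - this is FALSE (a lie) because Olivia is a knight and Dave and Victor are knaves.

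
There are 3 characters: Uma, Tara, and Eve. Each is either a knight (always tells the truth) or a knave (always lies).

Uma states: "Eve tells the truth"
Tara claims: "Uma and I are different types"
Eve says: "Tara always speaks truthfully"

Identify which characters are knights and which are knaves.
Uma is a knave.
Tara is a knave.
Eve is a knave.

Verification:
- Uma (knave) says "Eve tells the truth" - this is FALSE (a lie) because Eve is a knave.
- Tara (knave) says "Uma and I are different types" - this is FALSE (a lie) because Tara is a knave and Uma is a knave.
- Eve (knave) says "Tara always speaks truthfully" - this is FALSE (a lie) because Tara is a knave.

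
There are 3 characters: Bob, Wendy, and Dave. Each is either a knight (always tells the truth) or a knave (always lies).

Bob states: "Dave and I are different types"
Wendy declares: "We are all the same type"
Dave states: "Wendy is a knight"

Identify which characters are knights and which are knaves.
Bob is a knight.
Wendy is a knave.
Dave is a knave.

Verification:
- Bob (knight) says "Dave and I are different types" - this is TRUE because Bob is a knight and Dave is a knave.
- Wendy (knave) says "We are all the same type" - this is FALSE (a lie) because Bob is a knight and Wendy and Dave are knaves.
- Dave (knave) says "Wendy is a knight" - this is FALSE (a lie) because Wendy is a knave.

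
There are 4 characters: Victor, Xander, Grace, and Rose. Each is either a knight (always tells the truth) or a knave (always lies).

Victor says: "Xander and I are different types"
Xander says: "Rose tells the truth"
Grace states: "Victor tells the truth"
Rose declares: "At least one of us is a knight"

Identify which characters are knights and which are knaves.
Victor is a knave.
Xander is a knave.
Grace is a knave.
Rose is a knave.

Verification:
- Victor (knave) says "Xander and I are different types" - this is FALSE (a lie) because Victor is a knave and Xander is a knave.
- Xander (knave) says "Rose tells the truth" - this is FALSE (a lie) because Rose is a knave.
- Grace (knave) says "Victor tells the truth" - this is FALSE (a lie) because Victor is a knave.
- Rose (knave) says "At least one of us is a knight" - this is FALSE (a lie) because no one is a knight.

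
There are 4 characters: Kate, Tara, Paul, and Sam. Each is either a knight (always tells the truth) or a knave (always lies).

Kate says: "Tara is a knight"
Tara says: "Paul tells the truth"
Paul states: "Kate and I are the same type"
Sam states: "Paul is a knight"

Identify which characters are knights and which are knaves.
Kate is a knight.
Tara is a knight.
Paul is a knight.
Sam is a knight.

Verification:
- Kate (knight) says "Tara is a knight" - this is TRUE because Tara is a knight.
- Tara (knight) says "Paul tells the truth" - this is TRUE because Paul is a knight.
- Paul (knight) says "Kate and I are the same type" - this is TRUE because Paul is a knight and Kate is a knight.
- Sam (knight) says "Paul is a knight" - this is TRUE because Paul is a knight.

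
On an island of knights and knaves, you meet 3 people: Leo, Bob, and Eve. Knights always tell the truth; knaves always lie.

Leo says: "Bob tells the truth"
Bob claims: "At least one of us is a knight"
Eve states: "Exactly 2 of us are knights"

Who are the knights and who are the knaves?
Leo is a knave.
Bob is a knave.
Eve is a knave.

Verification:
- Leo (knave) says "Bob tells the truth" - this is FALSE (a lie) because Bob is a knave.
- Bob (knave) says "At least one of us is a knight" - this is FALSE (a lie) because no one is a knight.
- Eve (knave) says "Exactly 2 of us are knights" - this is FALSE (a lie) because there are 0 knights.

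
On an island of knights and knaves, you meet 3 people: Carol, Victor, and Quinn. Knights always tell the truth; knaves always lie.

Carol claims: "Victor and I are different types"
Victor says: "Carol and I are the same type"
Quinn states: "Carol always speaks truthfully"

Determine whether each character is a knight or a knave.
Carol is a knight.
Victor is a knave.
Quinn is a knight.

Verification:
- Carol (knight) says "Victor and I are different types" - this is TRUE because Carol is a knight and Victor is a knave.
- Victor (knave) says "Carol and I are the same type" - this is FALSE (a lie) because Victor is a knave and Carol is a knight.
- Quinn (knight) says "Carol always speaks truthfully" - this is TRUE because Carol is a knight.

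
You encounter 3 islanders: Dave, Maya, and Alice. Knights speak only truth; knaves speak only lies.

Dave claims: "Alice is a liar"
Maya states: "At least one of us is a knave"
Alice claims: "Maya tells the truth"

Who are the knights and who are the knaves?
Dave is a knave.
Maya is a knight.
Alice is a knight.

Verification:
- Dave (knave) says "Alice is a liar" - this is FALSE (a lie) because Alice is a knight.
- Maya (knight) says "At least one of us is a knave" - this is TRUE because Dave is a knave.
- Alice (knight) says "Maya tells the truth" - this is TRUE because Maya is a knight.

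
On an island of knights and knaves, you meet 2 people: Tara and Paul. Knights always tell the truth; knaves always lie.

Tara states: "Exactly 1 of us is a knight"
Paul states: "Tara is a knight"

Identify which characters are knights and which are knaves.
Tara is a knave.
Paul is a knave.

Verification:
- Tara (knave) says "Exactly 1 of us is a knight" - this is FALSE (a lie) because there are 0 knights.
- Paul (knave) says "Tara is a knight" - this is FALSE (a lie) because Tara is a knave.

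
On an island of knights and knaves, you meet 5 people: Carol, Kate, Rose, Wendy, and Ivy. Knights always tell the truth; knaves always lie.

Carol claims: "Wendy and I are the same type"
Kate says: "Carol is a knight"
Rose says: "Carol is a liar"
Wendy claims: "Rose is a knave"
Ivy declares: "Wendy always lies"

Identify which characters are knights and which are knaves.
Carol is a knight.
Kate is a knight.
Rose is a knave.
Wendy is a knight.
Ivy is a knave.

Verification:
- Carol (knight) says "Wendy and I are the same type" - this is TRUE because Carol is a knight and Wendy is a knight.
- Kate (knight) says "Carol is a knight" - this is TRUE because Carol is a knight.
- Rose (knave) says "Carol is a liar" - this is FALSE (a lie) because Carol is a knight.
- Wendy (knight) says "Rose is a knave" - this is TRUE because Rose is a knave.
- Ivy (knave) says "Wendy always lies" - this is FALSE (a lie) because Wendy is a knight.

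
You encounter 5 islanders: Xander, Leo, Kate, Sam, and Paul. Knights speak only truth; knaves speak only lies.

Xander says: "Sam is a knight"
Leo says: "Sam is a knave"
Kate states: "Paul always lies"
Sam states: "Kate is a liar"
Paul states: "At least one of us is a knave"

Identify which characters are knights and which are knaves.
Xander is a knight.
Leo is a knave.
Kate is a knave.
Sam is a knight.
Paul is a knight.

Verification:
- Xander (knight) says "Sam is a knight" - this is TRUE because Sam is a knight.
- Leo (knave) says "Sam is a knave" - this is FALSE (a lie) because Sam is a knight.
- Kate (knave) says "Paul always lies" - this is FALSE (a lie) because Paul is a knight.
- Sam (knight) says "Kate is a liar" - this is TRUE because Kate is a knave.
- Paul (knight) says "At least one of us is a knave" - this is TRUE because Leo and Kate are knaves.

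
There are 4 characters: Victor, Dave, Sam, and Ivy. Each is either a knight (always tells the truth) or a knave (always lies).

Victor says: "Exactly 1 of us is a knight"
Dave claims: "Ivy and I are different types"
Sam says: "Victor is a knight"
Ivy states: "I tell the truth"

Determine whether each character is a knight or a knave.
Victor is a knave.
Dave is a knave.
Sam is a knave.
Ivy is a knave.

Verification:
- Victor (knave) says "Exactly 1 of us is a knight" - this is FALSE (a lie) because there are 0 knights.
- Dave (knave) says "Ivy and I are different types" - this is FALSE (a lie) because Dave is a knave and Ivy is a knave.
- Sam (knave) says "Victor is a knight" - this is FALSE (a lie) because Victor is a knave.
- Ivy (knave) says "I tell the truth" - this is FALSE (a lie) because Ivy is a knave.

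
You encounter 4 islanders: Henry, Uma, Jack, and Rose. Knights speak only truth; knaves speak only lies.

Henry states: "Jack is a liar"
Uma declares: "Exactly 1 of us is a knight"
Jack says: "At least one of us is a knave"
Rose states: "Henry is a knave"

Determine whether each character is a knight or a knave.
Henry is a knave.
Uma is a knave.
Jack is a knight.
Rose is a knight.

Verification:
- Henry (knave) says "Jack is a liar" - this is FALSE (a lie) because Jack is a knight.
- Uma (knave) says "Exactly 1 of us is a knight" - this is FALSE (a lie) because there are 2 knights.
- Jack (knight) says "At least one of us is a knave" - this is TRUE because Henry and Uma are knaves.
- Rose (knight) says "Henry is a knave" - this is TRUE because Henry is a knave.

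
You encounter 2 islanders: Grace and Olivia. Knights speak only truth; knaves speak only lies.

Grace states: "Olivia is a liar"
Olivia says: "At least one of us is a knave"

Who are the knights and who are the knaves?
Grace is a knave.
Olivia is a knight.

Verification:
- Grace (knave) says "Olivia is a liar" - this is FALSE (a lie) because Olivia is a knight.
- Olivia (knight) says "At least one of us is a knave" - this is TRUE because Grace is a knave.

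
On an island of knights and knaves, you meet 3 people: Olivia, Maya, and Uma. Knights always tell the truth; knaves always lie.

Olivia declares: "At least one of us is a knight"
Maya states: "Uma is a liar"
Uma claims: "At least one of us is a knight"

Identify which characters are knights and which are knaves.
Olivia is a knight.
Maya is a knave.
Uma is a knight.

Verification:
- Olivia (knight) says "At least one of us is a knight" - this is TRUE because Olivia and Uma are knights.
- Maya (knave) says "Uma is a liar" - this is FALSE (a lie) because Uma is a knight.
- Uma (knight) says "At least one of us is a knight" - this is TRUE because Olivia and Uma are knights.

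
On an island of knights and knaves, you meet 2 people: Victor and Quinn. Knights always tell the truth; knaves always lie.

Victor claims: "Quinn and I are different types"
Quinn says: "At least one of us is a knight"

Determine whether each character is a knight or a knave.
Victor is a knave.
Quinn is a knave.

Verification:
- Victor (knave) says "Quinn and I are different types" - this is FALSE (a lie) because Victor is a knave and Quinn is a knave.
- Quinn (knave) says "At least one of us is a knight" - this is FALSE (a lie) because no one is a knight.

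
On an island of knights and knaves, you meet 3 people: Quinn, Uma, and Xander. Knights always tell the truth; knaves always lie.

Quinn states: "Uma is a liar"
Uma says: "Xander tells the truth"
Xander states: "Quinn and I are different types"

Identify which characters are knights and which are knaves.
Quinn is a knave.
Uma is a knight.
Xander is a knight.

Verification:
- Quinn (knave) says "Uma is a liar" - this is FALSE (a lie) because Uma is a knight.
- Uma (knight) says "Xander tells the truth" - this is TRUE because Xander is a knight.
- Xander (knight) says "Quinn and I are different types" - this is TRUE because Xander is a knight and Quinn is a knave.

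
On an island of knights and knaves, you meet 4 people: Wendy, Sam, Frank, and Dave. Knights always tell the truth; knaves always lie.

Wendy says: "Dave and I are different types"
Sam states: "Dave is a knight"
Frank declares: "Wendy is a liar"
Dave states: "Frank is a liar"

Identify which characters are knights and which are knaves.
Wendy is a knave.
Sam is a knave.
Frank is a knight.
Dave is a knave.

Verification:
- Wendy (knave) says "Dave and I are different types" - this is FALSE (a lie) because Wendy is a knave and Dave is a knave.
- Sam (knave) says "Dave is a knight" - this is FALSE (a lie) because Dave is a knave.
- Frank (knight) says "Wendy is a liar" - this is TRUE because Wendy is a knave.
- Dave (knave) says "Frank is a liar" - this is FALSE (a lie) because Frank is a knight.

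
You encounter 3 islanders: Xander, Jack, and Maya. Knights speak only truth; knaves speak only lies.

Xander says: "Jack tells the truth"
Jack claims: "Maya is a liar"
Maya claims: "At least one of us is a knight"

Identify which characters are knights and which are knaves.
Xander is a knave.
Jack is a knave.
Maya is a knight.

Verification:
- Xander (knave) says "Jack tells the truth" - this is FALSE (a lie) because Jack is a knave.
- Jack (knave) says "Maya is a liar" - this is FALSE (a lie) because Maya is a knight.
- Maya (knight) says "At least one of us is a knight" - this is TRUE because Maya is a knight.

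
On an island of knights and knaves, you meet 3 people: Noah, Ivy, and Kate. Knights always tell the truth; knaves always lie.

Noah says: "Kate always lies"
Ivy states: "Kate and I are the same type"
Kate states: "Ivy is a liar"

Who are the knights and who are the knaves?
Noah is a knave.
Ivy is a knave.
Kate is a knight.

Verification:
- Noah (knave) says "Kate always lies" - this is FALSE (a lie) because Kate is a knight.
- Ivy (knave) says "Kate and I are the same type" - this is FALSE (a lie) because Ivy is a knave and Kate is a knight.
- Kate (knight) says "Ivy is a liar" - this is TRUE because Ivy is a knave.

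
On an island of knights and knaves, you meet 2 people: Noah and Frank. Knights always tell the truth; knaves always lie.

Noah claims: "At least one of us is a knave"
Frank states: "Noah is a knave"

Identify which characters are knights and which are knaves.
Noah is a knight.
Frank is a knave.

Verification:
- Noah (knight) says "At least one of us is a knave" - this is TRUE because Frank is a knave.
- Frank (knave) says "Noah is a knave" - this is FALSE (a lie) because Noah is a knight.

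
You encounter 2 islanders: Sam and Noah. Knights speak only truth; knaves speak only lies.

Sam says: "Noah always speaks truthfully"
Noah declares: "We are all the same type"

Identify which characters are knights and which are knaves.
Sam is a knight.
Noah is a knight.

Verification:
- Sam (knight) says "Noah always speaks truthfully" - this is TRUE because Noah is a knight.
- Noah (knight) says "We are all the same type" - this is TRUE because Sam and Noah are knights.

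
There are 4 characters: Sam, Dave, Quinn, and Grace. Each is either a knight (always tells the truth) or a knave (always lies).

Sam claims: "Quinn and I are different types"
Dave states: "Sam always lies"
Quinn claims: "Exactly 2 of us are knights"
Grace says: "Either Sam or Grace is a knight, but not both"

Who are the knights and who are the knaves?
Sam is a knave.
Dave is a knight.
Quinn is a knave.
Grace is a knave.

Verification:
- Sam (knave) says "Quinn and I are different types" - this is FALSE (a lie) because Sam is a knave and Quinn is a knave.
- Dave (knight) says "Sam always lies" - this is TRUE because Sam is a knave.
- Quinn (knave) says "Exactly 2 of us are knights" - this is FALSE (a lie) because there are 1 knights.
- Grace (knave) says "Either Sam or Grace is a knight, but not both" - this is FALSE (a lie) because Sam is a knave and Grace is a knave.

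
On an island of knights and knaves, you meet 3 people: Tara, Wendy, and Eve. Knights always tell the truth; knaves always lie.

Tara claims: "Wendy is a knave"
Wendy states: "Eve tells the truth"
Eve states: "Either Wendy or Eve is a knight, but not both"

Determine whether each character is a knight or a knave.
Tara is a knight.
Wendy is a knave.
Eve is a knave.

Verification:
- Tara (knight) says "Wendy is a knave" - this is TRUE because Wendy is a knave.
- Wendy (knave) says "Eve tells the truth" - this is FALSE (a lie) because Eve is a knave.
- Eve (knave) says "Either Wendy or Eve is a knight, but not both" - this is FALSE (a lie) because Wendy is a knave and Eve is a knave.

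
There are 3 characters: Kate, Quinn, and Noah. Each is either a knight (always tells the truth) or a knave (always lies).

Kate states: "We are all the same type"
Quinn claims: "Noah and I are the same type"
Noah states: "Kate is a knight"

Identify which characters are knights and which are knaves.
Kate is a knight.
Quinn is a knight.
Noah is a knight.

Verification:
- Kate (knight) says "We are all the same type" - this is TRUE because Kate, Quinn, and Noah are knights.
- Quinn (knight) says "Noah and I are the same type" - this is TRUE because Quinn is a knight and Noah is a knight.
- Noah (knight) says "Kate is a knight" - this is TRUE because Kate is a knight.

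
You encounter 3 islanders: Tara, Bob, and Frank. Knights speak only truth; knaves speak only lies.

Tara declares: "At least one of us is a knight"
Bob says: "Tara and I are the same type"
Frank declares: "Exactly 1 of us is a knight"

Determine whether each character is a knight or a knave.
Tara is a knight.
Bob is a knight.
Frank is a knave.

Verification:
- Tara (knight) says "At least one of us is a knight" - this is TRUE because Tara and Bob are knights.
- Bob (knight) says "Tara and I are the same type" - this is TRUE because Bob is a knight and Tara is a knight.
- Frank (knave) says "Exactly 1 of us is a knight" - this is FALSE (a lie) because there are 2 knights.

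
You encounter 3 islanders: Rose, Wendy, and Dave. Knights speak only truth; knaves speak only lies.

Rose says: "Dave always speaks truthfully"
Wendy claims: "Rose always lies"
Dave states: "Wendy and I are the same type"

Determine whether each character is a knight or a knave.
Rose is a knave.
Wendy is a knight.
Dave is a knave.

Verification:
- Rose (knave) says "Dave always speaks truthfully" - this is FALSE (a lie) because Dave is a knave.
- Wendy (knight) says "Rose always lies" - this is TRUE because Rose is a knave.
- Dave (knave) says "Wendy and I are the same type" - this is FALSE (a lie) because Dave is a knave and Wendy is a knight.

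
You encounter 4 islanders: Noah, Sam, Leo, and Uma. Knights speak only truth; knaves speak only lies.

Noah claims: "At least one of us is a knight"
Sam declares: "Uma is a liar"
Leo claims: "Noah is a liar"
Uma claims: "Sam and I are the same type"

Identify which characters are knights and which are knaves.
Noah is a knight.
Sam is a knight.
Leo is a knave.
Uma is a knave.

Verification:
- Noah (knight) says "At least one of us is a knight" - this is TRUE because Noah and Sam are knights.
- Sam (knight) says "Uma is a liar" - this is TRUE because Uma is a knave.
- Leo (knave) says "Noah is a liar" - this is FALSE (a lie) because Noah is a knight.
- Uma (knave) says "Sam and I are the same type" - this is FALSE (a lie) because Uma is a knave and Sam is a knight.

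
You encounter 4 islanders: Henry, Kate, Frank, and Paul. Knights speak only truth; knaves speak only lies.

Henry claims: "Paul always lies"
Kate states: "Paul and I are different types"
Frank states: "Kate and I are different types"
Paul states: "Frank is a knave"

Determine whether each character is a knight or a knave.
Henry is a knight.
Kate is a knave.
Frank is a knight.
Paul is a knave.

Verification:
- Henry (knight) says "Paul always lies" - this is TRUE because Paul is a knave.
- Kate (knave) says "Paul and I are different types" - this is FALSE (a lie) because Kate is a knave and Paul is a knave.
- Frank (knight) says "Kate and I are different types" - this is TRUE because Frank is a knight and Kate is a knave.
- Paul (knave) says "Frank is a knave" - this is FALSE (a lie) because Frank is a knight.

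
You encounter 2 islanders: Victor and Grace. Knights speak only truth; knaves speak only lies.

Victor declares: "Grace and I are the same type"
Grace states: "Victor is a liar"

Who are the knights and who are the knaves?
Victor is a knave.
Grace is a knight.

Verification:
- Victor (knave) says "Grace and I are the same type" - this is FALSE (a lie) because Victor is a knave and Grace is a knight.
- Grace (knight) says "Victor is a liar" - this is TRUE because Victor is a knave.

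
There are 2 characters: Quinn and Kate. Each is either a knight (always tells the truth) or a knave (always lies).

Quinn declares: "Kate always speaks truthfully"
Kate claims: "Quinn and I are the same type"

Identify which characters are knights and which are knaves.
Quinn is a knight.
Kate is a knight.

Verification:
- Quinn (knight) says "Kate always speaks truthfully" - this is TRUE because Kate is a knight.
- Kate (knight) says "Quinn and I are the same type" - this is TRUE because Kate is a knight and Quinn is a knight.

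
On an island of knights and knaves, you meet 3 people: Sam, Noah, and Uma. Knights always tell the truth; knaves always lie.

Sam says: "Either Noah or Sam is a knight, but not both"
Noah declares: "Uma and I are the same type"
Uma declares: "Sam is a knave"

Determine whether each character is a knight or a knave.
Sam is a knave.
Noah is a knave.
Uma is a knight.

Verification:
- Sam (knave) says "Either Noah or Sam is a knight, but not both" - this is FALSE (a lie) because Noah is a knave and Sam is a knave.
- Noah (knave) says "Uma and I are the same type" - this is FALSE (a lie) because Noah is a knave and Uma is a knight.
- Uma (knight) says "Sam is a knave" - this is TRUE because Sam is a knave.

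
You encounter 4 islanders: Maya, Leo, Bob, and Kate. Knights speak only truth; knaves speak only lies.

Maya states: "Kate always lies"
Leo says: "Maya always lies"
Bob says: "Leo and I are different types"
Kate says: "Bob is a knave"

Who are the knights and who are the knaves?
Maya is a knight.
Leo is a knave.
Bob is a knight.
Kate is a knave.

Verification:
- Maya (knight) says "Kate always lies" - this is TRUE because Kate is a knave.
- Leo (knave) says "Maya always lies" - this is FALSE (a lie) because Maya is a knight.
- Bob (knight) says "Leo and I are different types" - this is TRUE because Bob is a knight and Leo is a knave.
- Kate (knave) says "Bob is a knave" - this is FALSE (a lie) because Bob is a knight.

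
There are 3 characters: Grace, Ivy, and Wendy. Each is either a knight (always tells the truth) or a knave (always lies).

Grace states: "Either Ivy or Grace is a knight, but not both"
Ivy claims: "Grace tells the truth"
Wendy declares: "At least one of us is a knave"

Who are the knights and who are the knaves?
Grace is a knave.
Ivy is a knave.
Wendy is a knight.

Verification:
- Grace (knave) says "Either Ivy or Grace is a knight, but not both" - this is FALSE (a lie) because Ivy is a knave and Grace is a knave.
- Ivy (knave) says "Grace tells the truth" - this is FALSE (a lie) because Grace is a knave.
- Wendy (knight) says "At least one of us is a knave" - this is TRUE because Grace and Ivy are knaves.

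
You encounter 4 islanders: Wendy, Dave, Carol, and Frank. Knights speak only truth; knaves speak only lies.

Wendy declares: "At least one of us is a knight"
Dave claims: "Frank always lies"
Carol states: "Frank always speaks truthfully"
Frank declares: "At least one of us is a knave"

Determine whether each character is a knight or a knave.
Wendy is a knight.
Dave is a knave.
Carol is a knight.
Frank is a knight.

Verification:
- Wendy (knight) says "At least one of us is a knight" - this is TRUE because Wendy, Carol, and Frank are knights.
- Dave (knave) says "Frank always lies" - this is FALSE (a lie) because Frank is a knight.
- Carol (knight) says "Frank always speaks truthfully" - this is TRUE because Frank is a knight.
- Frank (knight) says "At least one of us is a knave" - this is TRUE because Dave is a knave.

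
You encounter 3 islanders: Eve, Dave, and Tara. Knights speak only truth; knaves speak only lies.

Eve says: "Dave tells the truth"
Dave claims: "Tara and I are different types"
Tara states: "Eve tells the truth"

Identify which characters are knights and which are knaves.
Eve is a knave.
Dave is a knave.
Tara is a knave.

Verification:
- Eve (knave) says "Dave tells the truth" - this is FALSE (a lie) because Dave is a knave.
- Dave (knave) says "Tara and I are different types" - this is FALSE (a lie) because Dave is a knave and Tara is a knave.
- Tara (knave) says "Eve tells the truth" - this is FALSE (a lie) because Eve is a knave.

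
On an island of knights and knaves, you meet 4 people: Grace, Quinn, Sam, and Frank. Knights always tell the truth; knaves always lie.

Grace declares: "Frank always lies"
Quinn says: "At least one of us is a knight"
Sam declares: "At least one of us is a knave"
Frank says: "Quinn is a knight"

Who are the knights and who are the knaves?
Grace is a knave.
Quinn is a knight.
Sam is a knight.
Frank is a knight.

Verification:
- Grace (knave) says "Frank always lies" - this is FALSE (a lie) because Frank is a knight.
- Quinn (knight) says "At least one of us is a knight" - this is TRUE because Quinn, Sam, and Frank are knights.
- Sam (knight) says "At least one of us is a knave" - this is TRUE because Grace is a knave.
- Frank (knight) says "Quinn is a knight" - this is TRUE because Quinn is a knight.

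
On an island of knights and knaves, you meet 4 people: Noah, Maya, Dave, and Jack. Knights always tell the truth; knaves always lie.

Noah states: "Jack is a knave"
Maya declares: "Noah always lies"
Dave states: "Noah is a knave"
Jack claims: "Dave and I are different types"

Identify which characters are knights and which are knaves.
Noah is a knight.
Maya is a knave.
Dave is a knave.
Jack is a knave.

Verification:
- Noah (knight) says "Jack is a knave" - this is TRUE because Jack is a knave.
- Maya (knave) says "Noah always lies" - this is FALSE (a lie) because Noah is a knight.
- Dave (knave) says "Noah is a knave" - this is FALSE (a lie) because Noah is a knight.
- Jack (knave) says "Dave and I are different types" - this is FALSE (a lie) because Jack is a knave and Dave is a knave.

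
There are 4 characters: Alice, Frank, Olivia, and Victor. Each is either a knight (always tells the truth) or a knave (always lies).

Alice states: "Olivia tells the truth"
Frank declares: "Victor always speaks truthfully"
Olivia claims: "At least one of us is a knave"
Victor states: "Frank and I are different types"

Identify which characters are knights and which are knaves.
Alice is a knight.
Frank is a knave.
Olivia is a knight.
Victor is a knave.

Verification:
- Alice (knight) says "Olivia tells the truth" - this is TRUE because Olivia is a knight.
- Frank (knave) says "Victor always speaks truthfully" - this is FALSE (a lie) because Victor is a knave.
- Olivia (knight) says "At least one of us is a knave" - this is TRUE because Frank and Victor are knaves.
- Victor (knave) says "Frank and I are different types" - this is FALSE (a lie) because Victor is a knave and Frank is a knave.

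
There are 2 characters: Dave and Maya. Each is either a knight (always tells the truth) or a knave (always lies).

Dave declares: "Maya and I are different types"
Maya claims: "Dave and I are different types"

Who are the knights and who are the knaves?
Dave is a knave.
Maya is a knave.

Verification:
- Dave (knave) says "Maya and I are different types" - this is FALSE (a lie) because Dave is a knave and Maya is a knave.
- Maya (knave) says "Dave and I are different types" - this is FALSE (a lie) because Maya is a knave and Dave is a knave.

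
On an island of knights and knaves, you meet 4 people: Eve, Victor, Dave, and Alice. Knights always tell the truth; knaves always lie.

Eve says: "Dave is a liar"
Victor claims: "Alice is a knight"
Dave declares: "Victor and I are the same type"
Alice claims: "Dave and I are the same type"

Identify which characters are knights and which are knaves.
Eve is a knave.
Victor is a knight.
Dave is a knight.
Alice is a knight.

Verification:
- Eve (knave) says "Dave is a liar" - this is FALSE (a lie) because Dave is a knight.
- Victor (knight) says "Alice is a knight" - this is TRUE because Alice is a knight.
- Dave (knight) says "Victor and I are the same type" - this is TRUE because Dave is a knight and Victor is a knight.
- Alice (knight) says "Dave and I are the same type" - this is TRUE because Alice is a knight and Dave is a knight.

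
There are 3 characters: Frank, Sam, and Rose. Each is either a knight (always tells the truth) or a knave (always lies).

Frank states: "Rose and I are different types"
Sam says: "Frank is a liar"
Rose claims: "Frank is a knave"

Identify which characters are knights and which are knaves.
Frank is a knight.
Sam is a knave.
Rose is a knave.

Verification:
- Frank (knight) says "Rose and I are different types" - this is TRUE because Frank is a knight and Rose is a knave.
- Sam (knave) says "Frank is a liar" - this is FALSE (a lie) because Frank is a knight.
- Rose (knave) says "Frank is a knave" - this is FALSE (a lie) because Frank is a knight.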